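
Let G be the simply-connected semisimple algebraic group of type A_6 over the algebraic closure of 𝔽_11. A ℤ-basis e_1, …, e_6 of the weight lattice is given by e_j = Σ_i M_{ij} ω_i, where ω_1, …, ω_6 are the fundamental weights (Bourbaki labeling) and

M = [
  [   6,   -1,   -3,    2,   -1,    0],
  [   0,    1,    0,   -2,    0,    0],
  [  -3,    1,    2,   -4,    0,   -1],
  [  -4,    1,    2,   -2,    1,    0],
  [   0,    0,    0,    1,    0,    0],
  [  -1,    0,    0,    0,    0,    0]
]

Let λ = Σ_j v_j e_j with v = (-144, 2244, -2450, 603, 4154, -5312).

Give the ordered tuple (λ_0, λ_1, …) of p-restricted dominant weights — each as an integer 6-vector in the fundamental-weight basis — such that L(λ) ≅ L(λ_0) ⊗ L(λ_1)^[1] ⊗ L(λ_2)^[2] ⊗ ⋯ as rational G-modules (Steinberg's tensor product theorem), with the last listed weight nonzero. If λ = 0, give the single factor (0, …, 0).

((7, 4, 5, 10, 9, 1), (7, 6, 6, 1, 10, 2), (10, 8, 5, 7, 4, 1))

Converting to the ω-basis (c_i = row i of M dotted with v = (-144, 2244, -2450, 603, 4154, -5312)):
  c_1 = (6)·(-144) + (-1)·(2244) + (-3)·(-2450) + 2·603 + (-1)·(4154) + (0)·(-5312) = 1294
  c_2 = (0)·(-144) + 1·2244 + (0)·(-2450) + (-2)·(603) + 0·4154 + (0)·(-5312) = 1038
  c_3 = (-3)·(-144) + 1·2244 + (2)·(-2450) + (-4)·(603) + 0·4154 + (-1)·(-5312) = 676
  c_4 = (-4)·(-144) + 1·2244 + (2)·(-2450) + (-2)·(603) + 1·4154 + (0)·(-5312) = 868
  c_5 = (0)·(-144) + 0·2244 + (0)·(-2450) + 1·603 + 0·4154 + (0)·(-5312) = 603
  c_6 = (-1)·(-144) + 0·2244 + (0)·(-2450) + 0·603 + 0·4154 + (0)·(-5312) = 144
p = 11; digits c_i = Σ_j d_{ij}·11^j, 0 ≤ d_{ij} < 11:
  c_1 = 1294 = 7·11^0 + 7·11^1 + 10·11^2
  c_2 = 1038 = 4·11^0 + 6·11^1 + 8·11^2
  c_3 = 676 = 5·11^0 + 6·11^1 + 5·11^2
  c_4 = 868 = 10·11^0 + 1·11^1 + 7·11^2
  c_5 = 603 = 9·11^0 + 10·11^1 + 4·11^2
  c_6 = 144 = 1·11^0 + 2·11^1 + 1·11^2
Factor λ_0 = (7, 4, 5, 10, 9, 1)
Factor λ_1 = (7, 6, 6, 1, 10, 2)
Factor λ_2 = (10, 8, 5, 7, 4, 1)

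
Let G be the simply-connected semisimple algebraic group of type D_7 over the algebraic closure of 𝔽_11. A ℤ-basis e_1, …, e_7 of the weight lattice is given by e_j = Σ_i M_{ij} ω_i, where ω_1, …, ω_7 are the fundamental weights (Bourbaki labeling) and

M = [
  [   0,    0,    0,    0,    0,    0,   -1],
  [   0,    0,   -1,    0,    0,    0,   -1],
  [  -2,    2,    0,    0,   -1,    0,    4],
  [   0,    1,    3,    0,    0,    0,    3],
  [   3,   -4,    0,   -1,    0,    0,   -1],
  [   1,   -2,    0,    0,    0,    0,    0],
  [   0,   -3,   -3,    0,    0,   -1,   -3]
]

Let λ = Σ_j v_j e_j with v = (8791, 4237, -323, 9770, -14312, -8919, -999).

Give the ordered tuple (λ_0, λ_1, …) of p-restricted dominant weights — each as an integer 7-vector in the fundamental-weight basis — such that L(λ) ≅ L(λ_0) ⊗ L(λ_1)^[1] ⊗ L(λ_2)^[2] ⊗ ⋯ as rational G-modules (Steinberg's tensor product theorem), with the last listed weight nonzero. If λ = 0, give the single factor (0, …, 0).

Compute c_i = Σ_j M_{ij} v_j with v = (8791, 4237, -323, 9770, -14312, -8919, -999):
  c_1 = 0·8791 + 0·4237 + (0)·(-323) + 0·9770 + (0)·(-14312) + (0)·(-8919) + (-1)·(-999) = 999
  c_2 = 0·8791 + 0·4237 + (-1)·(-323) + 0·9770 + (0)·(-14312) + (0)·(-8919) + (-1)·(-999) = 1322
  c_3 = (-2)·(8791) + 2·4237 + (0)·(-323) + 0·9770 + (-1)·(-14312) + (0)·(-8919) + (4)·(-999) = 1208
  c_4 = 0·8791 + 1·4237 + (3)·(-323) + 0·9770 + (0)·(-14312) + (0)·(-8919) + (3)·(-999) = 271
  c_5 = 3·8791 + (-4)·(4237) + (0)·(-323) + (-1)·(9770) + (0)·(-14312) + (0)·(-8919) + (-1)·(-999) = 654
  c_6 = 1·8791 + (-2)·(4237) + (0)·(-323) + 0·9770 + (0)·(-14312) + (0)·(-8919) + (0)·(-999) = 317
  c_7 = 0·8791 + (-3)·(4237) + (-3)·(-323) + 0·9770 + (0)·(-14312) + (-1)·(-8919) + (-3)·(-999) = 174
Expand coordinatewise in base 11:
  c_1 = 999 = 9·11^0 + 2·11^1 + 8·11^2
  c_2 = 1322 = 2·11^0 + 10·11^1 + 10·11^2
  c_3 = 1208 = 9·11^0 + 10·11^1 + 9·11^2
  c_4 = 271 = 7·11^0 + 2·11^1 + 2·11^2
  c_5 = 654 = 5·11^0 + 4·11^1 + 5·11^2
  c_6 = 317 = 9·11^0 + 6·11^1 + 2·11^2
  c_7 = 174 = 9·11^0 + 4·11^1 + 1·11^2
Factor λ_0 = (9, 2, 9, 7, 5, 9, 9)
Factor λ_1 = (2, 10, 10, 2, 4, 6, 4)
Factor λ_2 = (8, 10, 9, 2, 5, 2, 1)

((9, 2, 9, 7, 5, 9, 9), (2, 10, 10, 2, 4, 6, 4), (8, 10, 9, 2, 5, 2, 1))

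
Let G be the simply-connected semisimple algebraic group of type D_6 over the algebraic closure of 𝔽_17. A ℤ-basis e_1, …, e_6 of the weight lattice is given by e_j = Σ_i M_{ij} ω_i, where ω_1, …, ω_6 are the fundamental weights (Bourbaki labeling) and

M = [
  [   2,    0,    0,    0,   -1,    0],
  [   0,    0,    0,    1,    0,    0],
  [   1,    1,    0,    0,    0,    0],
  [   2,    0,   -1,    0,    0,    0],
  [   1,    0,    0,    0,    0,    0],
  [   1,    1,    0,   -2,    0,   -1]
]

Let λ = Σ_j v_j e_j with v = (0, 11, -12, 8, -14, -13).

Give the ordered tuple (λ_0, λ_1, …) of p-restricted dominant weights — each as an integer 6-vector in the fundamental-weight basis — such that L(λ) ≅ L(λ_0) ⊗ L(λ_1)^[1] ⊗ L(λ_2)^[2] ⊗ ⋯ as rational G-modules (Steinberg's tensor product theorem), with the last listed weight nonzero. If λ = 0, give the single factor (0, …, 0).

ω-coordinates c = M·v, v = (0, 11, -12, 8, -14, -13):
  c_1 = (2)·(0) + (0)·(11) + (0)·(-12) + (0)·(8) + (-1)·(-14) + (0)·(-13) = 14
  c_2 = (0)·(0) + (0)·(11) + (0)·(-12) + (1)·(8) + (0)·(-14) + (0)·(-13) = 8
  c_3 = (1)·(0) + (1)·(11) + (0)·(-12) + (0)·(8) + (0)·(-14) + (0)·(-13) = 11
  c_4 = (2)·(0) + (0)·(11) + (-1)·(-12) + (0)·(8) + (0)·(-14) + (0)·(-13) = 12
  c_5 = (1)·(0) + (0)·(11) + (0)·(-12) + (0)·(8) + (0)·(-14) + (0)·(-13) = 0
  c_6 = (1)·(0) + (1)·(11) + (0)·(-12) + (-2)·(8) + (0)·(-14) + (-1)·(-13) = 8
p = 17; digits c_i = Σ_j d_{ij}·17^j, 0 ≤ d_{ij} < 17:
  c_1 = 14 = 14·17^0
  c_2 = 8 = 8·17^0
  c_3 = 11 = 11·17^0
  c_4 = 12 = 12·17^0
  c_5 = 0
  c_6 = 8 = 8·17^0
Factor λ_0 = (14, 8, 11, 12, 0, 8)

((14, 8, 11, 12, 0, 8),)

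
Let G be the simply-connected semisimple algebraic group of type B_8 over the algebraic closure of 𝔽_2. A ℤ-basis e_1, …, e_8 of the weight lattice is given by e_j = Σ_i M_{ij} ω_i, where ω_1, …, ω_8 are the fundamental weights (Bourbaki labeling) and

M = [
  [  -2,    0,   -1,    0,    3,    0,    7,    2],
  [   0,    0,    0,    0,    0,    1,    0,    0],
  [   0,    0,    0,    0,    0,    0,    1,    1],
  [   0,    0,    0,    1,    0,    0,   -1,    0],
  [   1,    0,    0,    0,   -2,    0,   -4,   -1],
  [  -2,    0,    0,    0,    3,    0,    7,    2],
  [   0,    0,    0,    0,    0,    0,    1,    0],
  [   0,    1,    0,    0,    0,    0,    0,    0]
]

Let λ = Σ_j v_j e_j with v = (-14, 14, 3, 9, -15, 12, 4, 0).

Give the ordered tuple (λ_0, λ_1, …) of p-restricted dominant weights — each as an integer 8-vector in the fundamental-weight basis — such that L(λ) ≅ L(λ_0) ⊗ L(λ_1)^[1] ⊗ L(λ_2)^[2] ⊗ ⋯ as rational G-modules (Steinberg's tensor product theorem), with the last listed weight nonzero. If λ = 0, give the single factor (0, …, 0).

Change of basis e → ω: c = M·v where v = (-14, 14, 3, 9, -15, 12, 4, 0):
  c_1 = (-2)·(-14) + 0·14 + (-1)·(3) + 0·9 + (3)·(-15) + 0·12 + 7·4 + 2·0 = 8
  c_2 = (0)·(-14) + 0·14 + 0·3 + 0·9 + (0)·(-15) + 1·12 + 0·4 + 0·0 = 12
  c_3 = (0)·(-14) + 0·14 + 0·3 + 0·9 + (0)·(-15) + 0·12 + 1·4 + 1·0 = 4
  c_4 = (0)·(-14) + 0·14 + 0·3 + 1·9 + (0)·(-15) + 0·12 + (-1)·(4) + 0·0 = 5
  c_5 = (1)·(-14) + 0·14 + 0·3 + 0·9 + (-2)·(-15) + 0·12 + (-4)·(4) + (-1)·(0) = 0
  c_6 = (-2)·(-14) + 0·14 + 0·3 + 0·9 + (3)·(-15) + 0·12 + 7·4 + 2·0 = 11
  c_7 = (0)·(-14) + 0·14 + 0·3 + 0·9 + (0)·(-15) + 0·12 + 1·4 + 0·0 = 4
  c_8 = (0)·(-14) + 1·14 + 0·3 + 0·9 + (0)·(-15) + 0·12 + 0·4 + 0·0 = 14
Expand coordinatewise in base 2:
  c_1 = 8 = 0·2^0 + 0·2^1 + 0·2^2 + 1·2^3
  c_2 = 12 = 0·2^0 + 0·2^1 + 1·2^2 + 1·2^3
  c_3 = 4 = 0·2^0 + 0·2^1 + 1·2^2
  c_4 = 5 = 1·2^0 + 0·2^1 + 1·2^2
  c_5 = 0
  c_6 = 11 = 1·2^0 + 1·2^1 + 0·2^2 + 1·2^3
  c_7 = 4 = 0·2^0 + 0·2^1 + 1·2^2
  c_8 = 14 = 0·2^0 + 1·2^1 + 1·2^2 + 1·2^3
Factor λ_0 = (0, 0, 0, 1, 0, 1, 0, 0)
Factor λ_1 = (0, 0, 0, 0, 0, 1, 0, 1)
Factor λ_2 = (0, 1, 1, 1, 0, 0, 1, 1)
Factor λ_3 = (1, 1, 0, 0, 0, 1, 0, 1)

((0, 0, 0, 1, 0, 1, 0, 0), (0, 0, 0, 0, 0, 1, 0, 1), (0, 1, 1, 1, 0, 0, 1, 1), (1, 1, 0, 0, 0, 1, 0, 1))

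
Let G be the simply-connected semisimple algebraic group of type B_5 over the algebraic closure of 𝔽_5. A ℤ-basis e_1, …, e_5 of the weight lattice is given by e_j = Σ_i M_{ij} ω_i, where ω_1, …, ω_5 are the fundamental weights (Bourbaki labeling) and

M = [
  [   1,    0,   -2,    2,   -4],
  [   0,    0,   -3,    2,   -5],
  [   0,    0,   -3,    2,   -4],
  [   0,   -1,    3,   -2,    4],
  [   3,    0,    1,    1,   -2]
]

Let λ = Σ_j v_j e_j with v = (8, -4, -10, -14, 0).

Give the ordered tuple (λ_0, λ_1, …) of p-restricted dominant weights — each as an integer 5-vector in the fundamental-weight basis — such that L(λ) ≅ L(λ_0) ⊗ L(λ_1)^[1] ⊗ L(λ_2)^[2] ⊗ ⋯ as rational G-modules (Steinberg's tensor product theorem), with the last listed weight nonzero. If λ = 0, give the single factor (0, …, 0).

((0, 2, 2, 2, 0),)

Change of basis e → ω: c = M·v where v = (8, -4, -10, -14, 0):
  c_1 = (1)·(8) + (0)·(-4) + (-2)·(-10) + (2)·(-14) + (-4)·(0) = 0
  c_2 = (0)·(8) + (0)·(-4) + (-3)·(-10) + (2)·(-14) + (-5)·(0) = 2
  c_3 = (0)·(8) + (0)·(-4) + (-3)·(-10) + (2)·(-14) + (-4)·(0) = 2
  c_4 = (0)·(8) + (-1)·(-4) + (3)·(-10) + (-2)·(-14) + (4)·(0) = 2
  c_5 = (3)·(8) + (0)·(-4) + (1)·(-10) + (1)·(-14) + (-2)·(0) = 0
p = 5; digits c_i = Σ_j d_{ij}·5^j, 0 ≤ d_{ij} < 5:
  c_1 = 0
  c_2 = 2 = 2·5^0
  c_3 = 2 = 2·5^0
  c_4 = 2 = 2·5^0
  c_5 = 0
λ_0 = (0, 2, 2, 2, 0)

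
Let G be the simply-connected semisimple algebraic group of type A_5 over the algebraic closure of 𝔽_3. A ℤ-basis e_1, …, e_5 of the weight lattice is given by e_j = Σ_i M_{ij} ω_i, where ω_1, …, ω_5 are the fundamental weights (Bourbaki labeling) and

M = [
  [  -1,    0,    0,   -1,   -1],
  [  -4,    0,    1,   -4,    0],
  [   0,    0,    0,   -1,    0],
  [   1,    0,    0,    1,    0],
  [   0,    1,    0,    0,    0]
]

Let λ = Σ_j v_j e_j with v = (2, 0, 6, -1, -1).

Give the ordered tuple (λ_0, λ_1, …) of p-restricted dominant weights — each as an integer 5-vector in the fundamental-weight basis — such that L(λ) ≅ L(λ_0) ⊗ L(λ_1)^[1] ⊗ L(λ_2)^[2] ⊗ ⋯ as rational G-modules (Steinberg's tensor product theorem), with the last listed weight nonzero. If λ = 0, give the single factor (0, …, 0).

In the fundamental-weight basis, λ has coordinates c = M·v (v = (2, 0, 6, -1, -1)):
  c_1 = (-1)·(2) + 0·0 + 0·6 + (-1)·(-1) + (-1)·(-1) = 0
  c_2 = (-4)·(2) + 0·0 + 1·6 + (-4)·(-1) + (0)·(-1) = 2
  c_3 = 0·2 + 0·0 + 0·6 + (-1)·(-1) + (0)·(-1) = 1
  c_4 = 1·2 + 0·0 + 0·6 + (1)·(-1) + (0)·(-1) = 1
  c_5 = 0·2 + 1·0 + 0·6 + (0)·(-1) + (0)·(-1) = 0
Base-3 expansion of each c_i:
  c_1 = 0
  c_2 = 2 = 2·3^0
  c_3 = 1 = 1·3^0
  c_4 = 1 = 1·3^0
  c_5 = 0
λ_0 = (0, 2, 1, 1, 0)

((0, 2, 1, 1, 0),)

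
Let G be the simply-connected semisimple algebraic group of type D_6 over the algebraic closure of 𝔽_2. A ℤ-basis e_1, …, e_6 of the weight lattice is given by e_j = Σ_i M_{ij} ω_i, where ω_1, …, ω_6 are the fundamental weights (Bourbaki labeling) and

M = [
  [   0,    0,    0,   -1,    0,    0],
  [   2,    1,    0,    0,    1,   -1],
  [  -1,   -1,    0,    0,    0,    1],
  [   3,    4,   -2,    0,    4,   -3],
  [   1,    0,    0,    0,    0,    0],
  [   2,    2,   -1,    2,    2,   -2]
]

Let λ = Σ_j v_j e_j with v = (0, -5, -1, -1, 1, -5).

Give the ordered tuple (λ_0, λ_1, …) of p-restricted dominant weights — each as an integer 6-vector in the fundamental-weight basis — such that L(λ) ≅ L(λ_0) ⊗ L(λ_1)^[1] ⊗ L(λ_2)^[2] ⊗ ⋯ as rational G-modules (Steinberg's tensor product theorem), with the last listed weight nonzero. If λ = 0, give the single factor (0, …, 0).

((1, 1, 0, 1, 0, 1),)

Compute c_i = Σ_j M_{ij} v_j with v = (0, -5, -1, -1, 1, -5):
  c_1 = (0)·(0) + (0)·(-5) + (0)·(-1) + (-1)·(-1) + (0)·(1) + (0)·(-5) = 1
  c_2 = (2)·(0) + (1)·(-5) + (0)·(-1) + (0)·(-1) + (1)·(1) + (-1)·(-5) = 1
  c_3 = (-1)·(0) + (-1)·(-5) + (0)·(-1) + (0)·(-1) + (0)·(1) + (1)·(-5) = 0
  c_4 = (3)·(0) + (4)·(-5) + (-2)·(-1) + (0)·(-1) + (4)·(1) + (-3)·(-5) = 1
  c_5 = (1)·(0) + (0)·(-5) + (0)·(-1) + (0)·(-1) + (0)·(1) + (0)·(-5) = 0
  c_6 = (2)·(0) + (2)·(-5) + (-1)·(-1) + (2)·(-1) + (2)·(1) + (-2)·(-5) = 1
p = 2; digits c_i = Σ_j d_{ij}·2^j, 0 ≤ d_{ij} < 2:
  c_1 = 1 = 1·2^0
  c_2 = 1 = 1·2^0
  c_3 = 0
  c_4 = 1 = 1·2^0
  c_5 = 0
  c_6 = 1 = 1·2^0
λ_0 = (1, 1, 0, 1, 0, 1)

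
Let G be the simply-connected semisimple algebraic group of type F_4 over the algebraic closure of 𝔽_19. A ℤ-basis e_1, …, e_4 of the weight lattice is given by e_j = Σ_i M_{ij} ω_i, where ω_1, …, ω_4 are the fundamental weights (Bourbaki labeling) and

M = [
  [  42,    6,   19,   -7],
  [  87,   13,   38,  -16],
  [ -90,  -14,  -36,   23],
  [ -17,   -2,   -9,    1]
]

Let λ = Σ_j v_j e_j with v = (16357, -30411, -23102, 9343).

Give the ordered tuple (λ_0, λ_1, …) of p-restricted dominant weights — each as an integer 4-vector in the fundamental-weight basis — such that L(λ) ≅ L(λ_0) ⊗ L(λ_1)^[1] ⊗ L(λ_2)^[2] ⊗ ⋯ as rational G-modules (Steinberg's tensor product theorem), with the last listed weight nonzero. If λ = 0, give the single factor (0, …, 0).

Converting to the ω-basis (c_i = row i of M dotted with v = (16357, -30411, -23102, 9343)):
  c_1 = 42*16357 + 6*-30411 + 19*-23102 + -7*9343 = 189
  c_2 = 87*16357 + 13*-30411 + 38*-23102 + -16*9343 = 352
  c_3 = -90*16357 + -14*-30411 + -36*-23102 + 23*9343 = 185
  c_4 = -17*16357 + -2*-30411 + -9*-23102 + 1*9343 = 14
Base-19 expansion of each c_i:
  c_1 = 189 = 18·19^0 + 9·19^1
  c_2 = 352 = 10·19^0 + 18·19^1
  c_3 = 185 = 14·19^0 + 9·19^1
  c_4 = 14 = 14·19^0
Factor λ_0 = (18, 10, 14, 14)
Factor λ_1 = (9, 18, 9, 0)

((18, 10, 14, 14), (9, 18, 9, 0))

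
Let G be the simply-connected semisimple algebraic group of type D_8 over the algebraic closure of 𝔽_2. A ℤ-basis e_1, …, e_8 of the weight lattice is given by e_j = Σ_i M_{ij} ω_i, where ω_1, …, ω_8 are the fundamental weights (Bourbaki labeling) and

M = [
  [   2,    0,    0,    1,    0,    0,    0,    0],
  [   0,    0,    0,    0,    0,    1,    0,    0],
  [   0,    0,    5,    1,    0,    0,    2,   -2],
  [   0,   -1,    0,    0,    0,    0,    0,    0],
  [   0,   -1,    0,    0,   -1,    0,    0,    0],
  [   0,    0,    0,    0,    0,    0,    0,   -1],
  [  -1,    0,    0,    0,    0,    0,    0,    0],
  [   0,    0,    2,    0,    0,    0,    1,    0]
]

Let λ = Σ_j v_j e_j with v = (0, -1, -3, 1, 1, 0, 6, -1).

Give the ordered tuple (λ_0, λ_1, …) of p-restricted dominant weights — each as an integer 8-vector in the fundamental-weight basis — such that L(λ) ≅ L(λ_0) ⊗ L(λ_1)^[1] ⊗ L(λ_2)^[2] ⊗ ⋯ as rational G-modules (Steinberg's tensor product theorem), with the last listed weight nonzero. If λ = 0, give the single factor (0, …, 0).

Converting to the ω-basis (c_i = row i of M dotted with v = (0, -1, -3, 1, 1, 0, 6, -1)):
  c_1 = 2·0 + (0)·(-1) + (0)·(-3) + 1·1 + 0·1 + 0·0 + 0·6 + (0)·(-1) = 1
  c_2 = 0·0 + (0)·(-1) + (0)·(-3) + 0·1 + 0·1 + 1·0 + 0·6 + (0)·(-1) = 0
  c_3 = 0·0 + (0)·(-1) + (5)·(-3) + 1·1 + 0·1 + 0·0 + 2·6 + (-2)·(-1) = 0
  c_4 = 0·0 + (-1)·(-1) + (0)·(-3) + 0·1 + 0·1 + 0·0 + 0·6 + (0)·(-1) = 1
  c_5 = 0·0 + (-1)·(-1) + (0)·(-3) + 0·1 + (-1)·(1) + 0·0 + 0·6 + (0)·(-1) = 0
  c_6 = 0·0 + (0)·(-1) + (0)·(-3) + 0·1 + 0·1 + 0·0 + 0·6 + (-1)·(-1) = 1
  c_7 = (-1)·(0) + (0)·(-1) + (0)·(-3) + 0·1 + 0·1 + 0·0 + 0·6 + (0)·(-1) = 0
  c_8 = 0·0 + (0)·(-1) + (2)·(-3) + 0·1 + 0·1 + 0·0 + 1·6 + (0)·(-1) = 0
p = 2; digits c_i = Σ_j d_{ij}·2^j, 0 ≤ d_{ij} < 2:
  c_1 = 1 = 1·2^0
  c_2 = 0
  c_3 = 0
  c_4 = 1 = 1·2^0
  c_5 = 0
  c_6 = 1 = 1·2^0
  c_7 = 0
  c_8 = 0
λ_0 = (1, 0, 0, 1, 0, 1, 0, 0)

((1, 0, 0, 1, 0, 1, 0, 0),)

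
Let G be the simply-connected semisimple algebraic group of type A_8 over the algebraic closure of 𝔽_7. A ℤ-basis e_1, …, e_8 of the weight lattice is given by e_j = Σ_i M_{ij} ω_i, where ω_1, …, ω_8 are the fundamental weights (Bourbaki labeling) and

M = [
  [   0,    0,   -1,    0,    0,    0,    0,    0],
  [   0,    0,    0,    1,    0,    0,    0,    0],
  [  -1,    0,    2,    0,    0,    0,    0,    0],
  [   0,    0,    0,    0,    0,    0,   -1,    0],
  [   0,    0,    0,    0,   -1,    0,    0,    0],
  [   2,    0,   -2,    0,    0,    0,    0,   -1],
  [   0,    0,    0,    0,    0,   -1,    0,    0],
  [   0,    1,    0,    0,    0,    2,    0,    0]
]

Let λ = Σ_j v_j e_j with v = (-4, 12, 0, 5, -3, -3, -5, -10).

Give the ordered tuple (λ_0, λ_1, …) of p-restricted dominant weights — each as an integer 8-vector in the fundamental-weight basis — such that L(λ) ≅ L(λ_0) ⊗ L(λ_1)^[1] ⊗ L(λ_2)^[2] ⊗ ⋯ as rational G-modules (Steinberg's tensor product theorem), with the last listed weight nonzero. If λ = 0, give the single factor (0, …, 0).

((0, 5, 4, 5, 3, 2, 3, 6),)

In the fundamental-weight basis, λ has coordinates c = M·v (v = (-4, 12, 0, 5, -3, -3, -5, -10)):
  c_1 = 0*-4 + 0*12 + -1*0 + 0*5 + 0*-3 + 0*-3 + 0*-5 + 0*-10 = 0
  c_2 = 0*-4 + 0*12 + 0*0 + 1*5 + 0*-3 + 0*-3 + 0*-5 + 0*-10 = 5
  c_3 = -1*-4 + 0*12 + 2*0 + 0*5 + 0*-3 + 0*-3 + 0*-5 + 0*-10 = 4
  c_4 = 0*-4 + 0*12 + 0*0 + 0*5 + 0*-3 + 0*-3 + -1*-5 + 0*-10 = 5
  c_5 = 0*-4 + 0*12 + 0*0 + 0*5 + -1*-3 + 0*-3 + 0*-5 + 0*-10 = 3
  c_6 = 2*-4 + 0*12 + -2*0 + 0*5 + 0*-3 + 0*-3 + 0*-5 + -1*-10 = 2
  c_7 = 0*-4 + 0*12 + 0*0 + 0*5 + 0*-3 + -1*-3 + 0*-5 + 0*-10 = 3
  c_8 = 0*-4 + 1*12 + 0*0 + 0*5 + 0*-3 + 2*-3 + 0*-5 + 0*-10 = 6
Expand coordinatewise in base 7:
  c_1 = 0
  c_2 = 5 = 5·7^0
  c_3 = 4 = 4·7^0
  c_4 = 5 = 5·7^0
  c_5 = 3 = 3·7^0
  c_6 = 2 = 2·7^0
  c_7 = 3 = 3·7^0
  c_8 = 6 = 6·7^0
Factor λ_0 = (0, 5, 4, 5, 3, 2, 3, 6)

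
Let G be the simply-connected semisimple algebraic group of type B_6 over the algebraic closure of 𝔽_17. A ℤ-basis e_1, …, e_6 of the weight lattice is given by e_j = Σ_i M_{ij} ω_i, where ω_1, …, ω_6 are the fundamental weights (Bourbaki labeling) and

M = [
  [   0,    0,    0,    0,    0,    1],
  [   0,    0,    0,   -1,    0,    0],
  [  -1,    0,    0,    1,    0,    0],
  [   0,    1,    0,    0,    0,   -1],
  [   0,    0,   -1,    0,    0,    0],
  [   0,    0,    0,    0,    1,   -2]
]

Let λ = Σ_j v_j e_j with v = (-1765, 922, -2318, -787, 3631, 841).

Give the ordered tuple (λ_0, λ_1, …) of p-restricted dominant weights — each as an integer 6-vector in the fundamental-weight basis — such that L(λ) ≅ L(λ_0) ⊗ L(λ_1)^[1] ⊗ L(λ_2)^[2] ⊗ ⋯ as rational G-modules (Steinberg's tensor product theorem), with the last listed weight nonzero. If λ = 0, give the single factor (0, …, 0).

ω-coordinates c = M·v, v = (-1765, 922, -2318, -787, 3631, 841):
  c_1 = (0)·(-1765) + 0·922 + (0)·(-2318) + (0)·(-787) + 0·3631 + 1·841 = 841
  c_2 = (0)·(-1765) + 0·922 + (0)·(-2318) + (-1)·(-787) + 0·3631 + 0·841 = 787
  c_3 = (-1)·(-1765) + 0·922 + (0)·(-2318) + (1)·(-787) + 0·3631 + 0·841 = 978
  c_4 = (0)·(-1765) + 1·922 + (0)·(-2318) + (0)·(-787) + 0·3631 + (-1)·(841) = 81
  c_5 = (0)·(-1765) + 0·922 + (-1)·(-2318) + (0)·(-787) + 0·3631 + 0·841 = 2318
  c_6 = (0)·(-1765) + 0·922 + (0)·(-2318) + (0)·(-787) + 1·3631 + (-2)·(841) = 1949
Writing each c_i in base p = 17:
  c_1 = 841 = 8·17^0 + 15·17^1 + 2·17^2
  c_2 = 787 = 5·17^0 + 12·17^1 + 2·17^2
  c_3 = 978 = 9·17^0 + 6·17^1 + 3·17^2
  c_4 = 81 = 13·17^0 + 4·17^1
  c_5 = 2318 = 6·17^0 + 0·17^1 + 8·17^2
  c_6 = 1949 = 11·17^0 + 12·17^1 + 6·17^2
λ_0 = (8, 5, 9, 13, 6, 11)
λ_1 = (15, 12, 6, 4, 0, 12)
λ_2 = (2, 2, 3, 0, 8, 6)

((8, 5, 9, 13, 6, 11), (15, 12, 6, 4, 0, 12), (2, 2, 3, 0, 8, 6))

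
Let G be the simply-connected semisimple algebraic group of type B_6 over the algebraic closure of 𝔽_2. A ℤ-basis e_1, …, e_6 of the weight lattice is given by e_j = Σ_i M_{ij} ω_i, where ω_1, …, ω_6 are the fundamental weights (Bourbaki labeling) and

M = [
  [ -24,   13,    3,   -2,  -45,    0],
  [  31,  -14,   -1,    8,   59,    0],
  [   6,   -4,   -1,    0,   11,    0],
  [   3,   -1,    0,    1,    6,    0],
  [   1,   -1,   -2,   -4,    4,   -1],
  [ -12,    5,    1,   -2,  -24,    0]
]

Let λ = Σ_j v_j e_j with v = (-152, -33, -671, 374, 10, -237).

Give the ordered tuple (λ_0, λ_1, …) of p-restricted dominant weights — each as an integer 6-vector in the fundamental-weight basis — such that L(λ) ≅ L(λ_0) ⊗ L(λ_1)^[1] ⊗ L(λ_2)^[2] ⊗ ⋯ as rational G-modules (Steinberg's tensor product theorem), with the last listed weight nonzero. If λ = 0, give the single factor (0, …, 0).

ω-coordinates c = M·v, v = (-152, -33, -671, 374, 10, -237):
  c_1 = (-24)·(-152) + (13)·(-33) + (3)·(-671) + (-2)·(374) + (-45)·(10) + (0)·(-237) = 8
  c_2 = (31)·(-152) + (-14)·(-33) + (-1)·(-671) + (8)·(374) + (59)·(10) + (0)·(-237) = 3
  c_3 = (6)·(-152) + (-4)·(-33) + (-1)·(-671) + (0)·(374) + (11)·(10) + (0)·(-237) = 1
  c_4 = (3)·(-152) + (-1)·(-33) + (0)·(-671) + (1)·(374) + (6)·(10) + (0)·(-237) = 11
  c_5 = (1)·(-152) + (-1)·(-33) + (-2)·(-671) + (-4)·(374) + (4)·(10) + (-1)·(-237) = 4
  c_6 = (-12)·(-152) + (5)·(-33) + (1)·(-671) + (-2)·(374) + (-24)·(10) + (0)·(-237) = 0
Expand coordinatewise in base 2:
  c_1 = 8 = 0·2^0 + 0·2^1 + 0·2^2 + 1·2^3
  c_2 = 3 = 1·2^0 + 1·2^1
  c_3 = 1 = 1·2^0
  c_4 = 11 = 1·2^0 + 1·2^1 + 0·2^2 + 1·2^3
  c_5 = 4 = 0·2^0 + 0·2^1 + 1·2^2
  c_6 = 0
Factor λ_0 = (0, 1, 1, 1, 0, 0)
Factor λ_1 = (0, 1, 0, 1, 0, 0)
Factor λ_2 = (0, 0, 0, 0, 1, 0)
Factor λ_3 = (1, 0, 0, 1, 0, 0)

((0, 1, 1, 1, 0, 0), (0, 1, 0, 1, 0, 0), (0, 0, 0, 0, 1, 0), (1, 0, 0, 1, 0, 0))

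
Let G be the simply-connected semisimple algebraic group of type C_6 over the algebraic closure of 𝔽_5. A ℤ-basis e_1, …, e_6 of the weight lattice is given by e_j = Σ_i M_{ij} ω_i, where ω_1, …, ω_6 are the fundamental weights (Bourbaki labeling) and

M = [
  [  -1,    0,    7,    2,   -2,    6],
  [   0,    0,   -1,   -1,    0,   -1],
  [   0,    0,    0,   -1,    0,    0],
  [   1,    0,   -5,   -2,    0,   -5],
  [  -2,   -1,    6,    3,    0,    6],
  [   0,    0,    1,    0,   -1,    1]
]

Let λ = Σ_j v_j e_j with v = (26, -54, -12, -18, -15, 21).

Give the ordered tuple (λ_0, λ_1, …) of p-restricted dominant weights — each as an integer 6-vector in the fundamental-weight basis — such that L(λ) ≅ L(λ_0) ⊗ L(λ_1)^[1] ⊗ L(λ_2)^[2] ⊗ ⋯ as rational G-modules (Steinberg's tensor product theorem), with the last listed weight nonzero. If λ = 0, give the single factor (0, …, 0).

ω-coordinates c = M·v, v = (26, -54, -12, -18, -15, 21):
  c_1 = (-1)·(26) + (0)·(-54) + (7)·(-12) + (2)·(-18) + (-2)·(-15) + 6·21 = 10
  c_2 = 0·26 + (0)·(-54) + (-1)·(-12) + (-1)·(-18) + (0)·(-15) + (-1)·(21) = 9
  c_3 = 0·26 + (0)·(-54) + (0)·(-12) + (-1)·(-18) + (0)·(-15) + 0·21 = 18
  c_4 = 1·26 + (0)·(-54) + (-5)·(-12) + (-2)·(-18) + (0)·(-15) + (-5)·(21) = 17
  c_5 = (-2)·(26) + (-1)·(-54) + (6)·(-12) + (3)·(-18) + (0)·(-15) + 6·21 = 2
  c_6 = 0·26 + (0)·(-54) + (1)·(-12) + (0)·(-18) + (-1)·(-15) + 1·21 = 24
Expand coordinatewise in base 5:
  c_1 = 10 = 0·5^0 + 2·5^1
  c_2 = 9 = 4·5^0 + 1·5^1
  c_3 = 18 = 3·5^0 + 3·5^1
  c_4 = 17 = 2·5^0 + 3·5^1
  c_5 = 2 = 2·5^0
  c_6 = 24 = 4·5^0 + 4·5^1
Factor λ_0 = (0, 4, 3, 2, 2, 4)
Factor λ_1 = (2, 1, 3, 3, 0, 4)

((0, 4, 3, 2, 2, 4), (2, 1, 3, 3, 0, 4))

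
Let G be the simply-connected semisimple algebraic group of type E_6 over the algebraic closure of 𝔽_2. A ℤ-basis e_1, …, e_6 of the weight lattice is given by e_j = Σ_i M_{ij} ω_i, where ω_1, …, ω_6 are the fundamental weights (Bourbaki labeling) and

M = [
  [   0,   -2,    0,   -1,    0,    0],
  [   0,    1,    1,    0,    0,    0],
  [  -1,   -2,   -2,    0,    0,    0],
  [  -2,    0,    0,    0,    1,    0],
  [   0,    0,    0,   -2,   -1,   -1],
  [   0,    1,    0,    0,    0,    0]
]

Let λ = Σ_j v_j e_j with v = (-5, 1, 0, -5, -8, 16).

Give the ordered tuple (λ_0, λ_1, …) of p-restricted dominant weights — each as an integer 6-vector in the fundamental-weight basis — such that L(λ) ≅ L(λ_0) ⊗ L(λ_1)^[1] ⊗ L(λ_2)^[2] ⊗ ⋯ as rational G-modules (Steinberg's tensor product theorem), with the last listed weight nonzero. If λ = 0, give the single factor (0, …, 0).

Change of basis e → ω: c = M·v where v = (-5, 1, 0, -5, -8, 16):
  c_1 = (0)·(-5) + (-2)·(1) + 0·0 + (-1)·(-5) + (0)·(-8) + 0·16 = 3
  c_2 = (0)·(-5) + 1·1 + 1·0 + (0)·(-5) + (0)·(-8) + 0·16 = 1
  c_3 = (-1)·(-5) + (-2)·(1) + (-2)·(0) + (0)·(-5) + (0)·(-8) + 0·16 = 3
  c_4 = (-2)·(-5) + 0·1 + 0·0 + (0)·(-5) + (1)·(-8) + 0·16 = 2
  c_5 = (0)·(-5) + 0·1 + 0·0 + (-2)·(-5) + (-1)·(-8) + (-1)·(16) = 2
  c_6 = (0)·(-5) + 1·1 + 0·0 + (0)·(-5) + (0)·(-8) + 0·16 = 1
Writing each c_i in base p = 2:
  c_1 = 3 = 1·2^0 + 1·2^1
  c_2 = 1 = 1·2^0
  c_3 = 3 = 1·2^0 + 1·2^1
  c_4 = 2 = 0·2^0 + 1·2^1
  c_5 = 2 = 0·2^0 + 1·2^1
  c_6 = 1 = 1·2^0
λ_0 = (1, 1, 1, 0, 0, 1)
λ_1 = (1, 0, 1, 1, 1, 0)

((1, 1, 1, 0, 0, 1), (1, 0, 1, 1, 1, 0))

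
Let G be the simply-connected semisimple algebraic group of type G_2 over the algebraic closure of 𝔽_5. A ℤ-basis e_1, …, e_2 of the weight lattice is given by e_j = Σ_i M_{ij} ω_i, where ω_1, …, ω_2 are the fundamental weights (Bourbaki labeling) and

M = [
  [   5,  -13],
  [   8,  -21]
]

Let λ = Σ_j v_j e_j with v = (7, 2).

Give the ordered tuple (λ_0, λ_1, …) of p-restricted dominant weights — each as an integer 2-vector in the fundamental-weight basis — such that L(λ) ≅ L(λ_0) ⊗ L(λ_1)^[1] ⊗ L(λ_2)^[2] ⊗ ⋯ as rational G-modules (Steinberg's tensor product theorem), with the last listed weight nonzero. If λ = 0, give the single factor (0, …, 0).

((4, 4), (1, 2))

ω-coordinates c = M·v, v = (7, 2):
  c_1 = 5·7 + (-13)·(2) = 9
  c_2 = 8·7 + (-21)·(2) = 14
p = 5; digits c_i = Σ_j d_{ij}·5^j, 0 ≤ d_{ij} < 5:
  c_1 = 9 = 4·5^0 + 1·5^1
  c_2 = 14 = 4·5^0 + 2·5^1
p-restricted factor λ_0 = (4, 4)
p-restricted factor λ_1 = (1, 2)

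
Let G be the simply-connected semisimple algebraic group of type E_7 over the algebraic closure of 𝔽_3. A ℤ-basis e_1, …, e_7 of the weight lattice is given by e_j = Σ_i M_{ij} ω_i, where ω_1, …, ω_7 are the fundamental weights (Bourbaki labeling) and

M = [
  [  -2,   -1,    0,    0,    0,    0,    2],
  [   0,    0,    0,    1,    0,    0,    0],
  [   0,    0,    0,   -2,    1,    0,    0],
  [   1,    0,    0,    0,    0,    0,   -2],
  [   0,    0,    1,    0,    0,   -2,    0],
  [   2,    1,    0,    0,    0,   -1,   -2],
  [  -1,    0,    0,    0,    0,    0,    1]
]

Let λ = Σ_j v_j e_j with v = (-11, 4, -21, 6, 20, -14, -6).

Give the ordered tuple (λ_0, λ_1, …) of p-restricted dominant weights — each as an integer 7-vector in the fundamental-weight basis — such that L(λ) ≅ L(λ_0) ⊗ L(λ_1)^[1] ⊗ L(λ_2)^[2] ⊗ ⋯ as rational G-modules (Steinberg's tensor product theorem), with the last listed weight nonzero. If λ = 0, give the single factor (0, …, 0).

Compute c_i = Σ_j M_{ij} v_j with v = (-11, 4, -21, 6, 20, -14, -6):
  c_1 = -2*-11 + -1*4 + 0*-21 + 0*6 + 0*20 + 0*-14 + 2*-6 = 6
  c_2 = 0*-11 + 0*4 + 0*-21 + 1*6 + 0*20 + 0*-14 + 0*-6 = 6
  c_3 = 0*-11 + 0*4 + 0*-21 + -2*6 + 1*20 + 0*-14 + 0*-6 = 8
  c_4 = 1*-11 + 0*4 + 0*-21 + 0*6 + 0*20 + 0*-14 + -2*-6 = 1
  c_5 = 0*-11 + 0*4 + 1*-21 + 0*6 + 0*20 + -2*-14 + 0*-6 = 7
  c_6 = 2*-11 + 1*4 + 0*-21 + 0*6 + 0*20 + -1*-14 + -2*-6 = 8
  c_7 = -1*-11 + 0*4 + 0*-21 + 0*6 + 0*20 + 0*-14 + 1*-6 = 5
Base-3 expansion of each c_i:
  c_1 = 6 = 0·3^0 + 2·3^1
  c_2 = 6 = 0·3^0 + 2·3^1
  c_3 = 8 = 2·3^0 + 2·3^1
  c_4 = 1 = 1·3^0
  c_5 = 7 = 1·3^0 + 2·3^1
  c_6 = 8 = 2·3^0 + 2·3^1
  c_7 = 5 = 2·3^0 + 1·3^1
λ_0 = (0, 0, 2, 1, 1, 2, 2)
λ_1 = (2, 2, 2, 0, 2, 2, 1)

((0, 0, 2, 1, 1, 2, 2), (2, 2, 2, 0, 2, 2, 1))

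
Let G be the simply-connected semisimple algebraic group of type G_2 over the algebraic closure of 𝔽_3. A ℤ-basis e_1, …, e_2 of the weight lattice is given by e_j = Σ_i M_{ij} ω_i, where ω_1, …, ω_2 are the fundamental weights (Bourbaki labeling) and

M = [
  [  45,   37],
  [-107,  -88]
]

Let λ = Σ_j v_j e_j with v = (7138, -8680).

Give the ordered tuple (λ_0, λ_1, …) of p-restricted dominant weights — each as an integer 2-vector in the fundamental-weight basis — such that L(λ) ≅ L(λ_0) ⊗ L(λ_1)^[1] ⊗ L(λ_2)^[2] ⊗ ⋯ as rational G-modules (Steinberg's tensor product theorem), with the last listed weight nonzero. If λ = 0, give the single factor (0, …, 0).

((2, 2), (1, 0), (2, 2), (1, 2))

Change of basis e → ω: c = M·v where v = (7138, -8680):
  c_1 = (45)·(7138) + (37)·(-8680) = 50
  c_2 = (-107)·(7138) + (-88)·(-8680) = 74
Base-3 expansion of each c_i:
  c_1 = 50 = 2·3^0 + 1·3^1 + 2·3^2 + 1·3^3
  c_2 = 74 = 2·3^0 + 0·3^1 + 2·3^2 + 2·3^3
λ_0 = (2, 2)
λ_1 = (1, 0)
λ_2 = (2, 2)
λ_3 = (1, 2)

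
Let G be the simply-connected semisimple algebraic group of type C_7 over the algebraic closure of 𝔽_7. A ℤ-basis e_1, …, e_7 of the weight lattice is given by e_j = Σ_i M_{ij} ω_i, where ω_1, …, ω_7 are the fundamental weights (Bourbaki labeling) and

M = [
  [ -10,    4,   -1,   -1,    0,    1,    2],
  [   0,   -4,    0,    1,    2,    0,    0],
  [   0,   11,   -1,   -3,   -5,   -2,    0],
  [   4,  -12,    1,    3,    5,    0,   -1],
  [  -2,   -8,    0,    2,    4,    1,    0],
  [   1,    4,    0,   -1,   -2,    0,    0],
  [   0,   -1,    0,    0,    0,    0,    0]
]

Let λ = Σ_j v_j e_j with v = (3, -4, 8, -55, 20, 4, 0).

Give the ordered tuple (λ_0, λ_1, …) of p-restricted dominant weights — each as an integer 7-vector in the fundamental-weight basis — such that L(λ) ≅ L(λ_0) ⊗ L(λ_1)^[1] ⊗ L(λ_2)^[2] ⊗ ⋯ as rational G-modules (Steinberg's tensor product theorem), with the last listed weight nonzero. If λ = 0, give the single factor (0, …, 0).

In the fundamental-weight basis, λ has coordinates c = M·v (v = (3, -4, 8, -55, 20, 4, 0)):
  c_1 = (-10)·(3) + (4)·(-4) + (-1)·(8) + (-1)·(-55) + (0)·(20) + (1)·(4) + (2)·(0) = 5
  c_2 = (0)·(3) + (-4)·(-4) + (0)·(8) + (1)·(-55) + (2)·(20) + (0)·(4) + (0)·(0) = 1
  c_3 = (0)·(3) + (11)·(-4) + (-1)·(8) + (-3)·(-55) + (-5)·(20) + (-2)·(4) + (0)·(0) = 5
  c_4 = (4)·(3) + (-12)·(-4) + (1)·(8) + (3)·(-55) + (5)·(20) + (0)·(4) + (-1)·(0) = 3
  c_5 = (-2)·(3) + (-8)·(-4) + (0)·(8) + (2)·(-55) + (4)·(20) + (1)·(4) + (0)·(0) = 0
  c_6 = (1)·(3) + (4)·(-4) + (0)·(8) + (-1)·(-55) + (-2)·(20) + (0)·(4) + (0)·(0) = 2
  c_7 = (0)·(3) + (-1)·(-4) + (0)·(8) + (0)·(-55) + (0)·(20) + (0)·(4) + (0)·(0) = 4
p = 7; digits c_i = Σ_j d_{ij}·7^j, 0 ≤ d_{ij} < 7:
  c_1 = 5 = 5·7^0
  c_2 = 1 = 1·7^0
  c_3 = 5 = 5·7^0
  c_4 = 3 = 3·7^0
  c_5 = 0
  c_6 = 2 = 2·7^0
  c_7 = 4 = 4·7^0
Factor λ_0 = (5, 1, 5, 3, 0, 2, 4)

((5, 1, 5, 3, 0, 2, 4),)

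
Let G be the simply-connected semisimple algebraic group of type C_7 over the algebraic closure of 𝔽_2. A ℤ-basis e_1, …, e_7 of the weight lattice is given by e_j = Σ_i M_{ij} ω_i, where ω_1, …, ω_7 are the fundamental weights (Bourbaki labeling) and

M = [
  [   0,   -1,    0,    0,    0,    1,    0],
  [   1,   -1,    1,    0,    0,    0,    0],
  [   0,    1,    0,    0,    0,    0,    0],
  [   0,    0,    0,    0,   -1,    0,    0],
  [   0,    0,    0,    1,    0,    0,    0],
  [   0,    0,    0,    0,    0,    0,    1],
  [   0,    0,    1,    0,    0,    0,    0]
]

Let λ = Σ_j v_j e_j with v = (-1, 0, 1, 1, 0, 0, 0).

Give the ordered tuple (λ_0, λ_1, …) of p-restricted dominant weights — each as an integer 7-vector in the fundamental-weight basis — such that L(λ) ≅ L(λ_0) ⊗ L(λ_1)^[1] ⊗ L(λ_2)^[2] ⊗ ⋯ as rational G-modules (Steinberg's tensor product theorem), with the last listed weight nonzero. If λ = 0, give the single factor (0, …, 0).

Compute c_i = Σ_j M_{ij} v_j with v = (-1, 0, 1, 1, 0, 0, 0):
  c_1 = 0*-1 + -1*0 + 0*1 + 0*1 + 0*0 + 1*0 + 0*0 = 0
  c_2 = 1*-1 + -1*0 + 1*1 + 0*1 + 0*0 + 0*0 + 0*0 = 0
  c_3 = 0*-1 + 1*0 + 0*1 + 0*1 + 0*0 + 0*0 + 0*0 = 0
  c_4 = 0*-1 + 0*0 + 0*1 + 0*1 + -1*0 + 0*0 + 0*0 = 0
  c_5 = 0*-1 + 0*0 + 0*1 + 1*1 + 0*0 + 0*0 + 0*0 = 1
  c_6 = 0*-1 + 0*0 + 0*1 + 0*1 + 0*0 + 0*0 + 1*0 = 0
  c_7 = 0*-1 + 0*0 + 1*1 + 0*1 + 0*0 + 0*0 + 0*0 = 1
p = 2; digits c_i = Σ_j d_{ij}·2^j, 0 ≤ d_{ij} < 2:
  c_1 = 0
  c_2 = 0
  c_3 = 0
  c_4 = 0
  c_5 = 1 = 1·2^0
  c_6 = 0
  c_7 = 1 = 1·2^0
Factor λ_0 = (0, 0, 0, 0, 1, 0, 1)

((0, 0, 0, 0, 1, 0, 1),)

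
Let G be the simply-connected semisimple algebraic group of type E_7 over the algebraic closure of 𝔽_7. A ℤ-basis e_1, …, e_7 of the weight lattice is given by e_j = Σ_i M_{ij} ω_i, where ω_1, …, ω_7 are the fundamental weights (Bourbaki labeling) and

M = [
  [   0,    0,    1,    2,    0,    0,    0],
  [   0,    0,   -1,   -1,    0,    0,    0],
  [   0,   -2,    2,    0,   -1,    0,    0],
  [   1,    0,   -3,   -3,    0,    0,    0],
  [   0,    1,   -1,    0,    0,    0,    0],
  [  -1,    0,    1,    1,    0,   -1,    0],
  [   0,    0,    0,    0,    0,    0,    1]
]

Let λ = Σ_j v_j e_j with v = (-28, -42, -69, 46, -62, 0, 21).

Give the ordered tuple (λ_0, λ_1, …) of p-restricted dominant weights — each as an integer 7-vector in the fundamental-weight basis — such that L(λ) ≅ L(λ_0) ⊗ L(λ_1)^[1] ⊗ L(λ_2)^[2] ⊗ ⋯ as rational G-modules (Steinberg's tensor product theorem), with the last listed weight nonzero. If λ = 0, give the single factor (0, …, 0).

((2, 2, 1, 6, 6, 5, 0), (3, 3, 1, 5, 3, 0, 3))

Change of basis e → ω: c = M·v where v = (-28, -42, -69, 46, -62, 0, 21):
  c_1 = (0)·(-28) + (0)·(-42) + (1)·(-69) + (2)·(46) + (0)·(-62) + (0)·(0) + (0)·(21) = 23
  c_2 = (0)·(-28) + (0)·(-42) + (-1)·(-69) + (-1)·(46) + (0)·(-62) + (0)·(0) + (0)·(21) = 23
  c_3 = (0)·(-28) + (-2)·(-42) + (2)·(-69) + (0)·(46) + (-1)·(-62) + (0)·(0) + (0)·(21) = 8
  c_4 = (1)·(-28) + (0)·(-42) + (-3)·(-69) + (-3)·(46) + (0)·(-62) + (0)·(0) + (0)·(21) = 41
  c_5 = (0)·(-28) + (1)·(-42) + (-1)·(-69) + (0)·(46) + (0)·(-62) + (0)·(0) + (0)·(21) = 27
  c_6 = (-1)·(-28) + (0)·(-42) + (1)·(-69) + (1)·(46) + (0)·(-62) + (-1)·(0) + (0)·(21) = 5
  c_7 = (0)·(-28) + (0)·(-42) + (0)·(-69) + (0)·(46) + (0)·(-62) + (0)·(0) + (1)·(21) = 21
p = 7; digits c_i = Σ_j d_{ij}·7^j, 0 ≤ d_{ij} < 7:
  c_1 = 23 = 2·7^0 + 3·7^1
  c_2 = 23 = 2·7^0 + 3·7^1
  c_3 = 8 = 1·7^0 + 1·7^1
  c_4 = 41 = 6·7^0 + 5·7^1
  c_5 = 27 = 6·7^0 + 3·7^1
  c_6 = 5 = 5·7^0
  c_7 = 21 = 0·7^0 + 3·7^1
λ_0 = (2, 2, 1, 6, 6, 5, 0)
λ_1 = (3, 3, 1, 5, 3, 0, 3)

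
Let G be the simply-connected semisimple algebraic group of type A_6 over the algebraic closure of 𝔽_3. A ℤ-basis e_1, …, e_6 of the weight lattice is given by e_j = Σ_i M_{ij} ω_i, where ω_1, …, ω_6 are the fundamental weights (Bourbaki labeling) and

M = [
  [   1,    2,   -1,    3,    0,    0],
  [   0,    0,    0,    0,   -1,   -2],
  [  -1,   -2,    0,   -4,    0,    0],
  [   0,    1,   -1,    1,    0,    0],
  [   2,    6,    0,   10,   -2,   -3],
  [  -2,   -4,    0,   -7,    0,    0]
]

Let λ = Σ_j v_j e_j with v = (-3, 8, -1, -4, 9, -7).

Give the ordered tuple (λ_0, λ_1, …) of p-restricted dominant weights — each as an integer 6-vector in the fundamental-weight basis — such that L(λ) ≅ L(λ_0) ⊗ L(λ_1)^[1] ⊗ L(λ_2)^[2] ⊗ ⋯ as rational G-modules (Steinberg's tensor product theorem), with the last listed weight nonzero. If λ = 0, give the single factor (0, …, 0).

Change of basis e → ω: c = M·v where v = (-3, 8, -1, -4, 9, -7):
  c_1 = 1*-3 + 2*8 + -1*-1 + 3*-4 + 0*9 + 0*-7 = 2
  c_2 = 0*-3 + 0*8 + 0*-1 + 0*-4 + -1*9 + -2*-7 = 5
  c_3 = -1*-3 + -2*8 + 0*-1 + -4*-4 + 0*9 + 0*-7 = 3
  c_4 = 0*-3 + 1*8 + -1*-1 + 1*-4 + 0*9 + 0*-7 = 5
  c_5 = 2*-3 + 6*8 + 0*-1 + 10*-4 + -2*9 + -3*-7 = 5
  c_6 = -2*-3 + -4*8 + 0*-1 + -7*-4 + 0*9 + 0*-7 = 2
p = 3; digits c_i = Σ_j d_{ij}·3^j, 0 ≤ d_{ij} < 3:
  c_1 = 2 = 2·3^0
  c_2 = 5 = 2·3^0 + 1·3^1
  c_3 = 3 = 0·3^0 + 1·3^1
  c_4 = 5 = 2·3^0 + 1·3^1
  c_5 = 5 = 2·3^0 + 1·3^1
  c_6 = 2 = 2·3^0
Factor λ_0 = (2, 2, 0, 2, 2, 2)
Factor λ_1 = (0, 1, 1, 1, 1, 0)

((2, 2, 0, 2, 2, 2), (0, 1, 1, 1, 1, 0))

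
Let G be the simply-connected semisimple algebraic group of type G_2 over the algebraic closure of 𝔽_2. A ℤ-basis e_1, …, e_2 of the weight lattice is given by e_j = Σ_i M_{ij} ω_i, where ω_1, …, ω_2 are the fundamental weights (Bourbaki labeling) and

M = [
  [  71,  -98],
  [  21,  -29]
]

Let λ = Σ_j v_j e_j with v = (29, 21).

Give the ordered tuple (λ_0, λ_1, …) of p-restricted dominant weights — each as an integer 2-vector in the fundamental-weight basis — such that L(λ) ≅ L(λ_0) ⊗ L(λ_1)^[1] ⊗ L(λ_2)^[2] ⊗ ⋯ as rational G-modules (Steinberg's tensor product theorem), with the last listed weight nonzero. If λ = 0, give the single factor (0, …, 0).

Converting to the ω-basis (c_i = row i of M dotted with v = (29, 21)):
  c_1 = (71)·(29) + (-98)·(21) = 1
  c_2 = (21)·(29) + (-29)·(21) = 0
Writing each c_i in base p = 2:
  c_1 = 1 = 1·2^0
  c_2 = 0
Factor λ_0 = (1, 0)

((1, 0),)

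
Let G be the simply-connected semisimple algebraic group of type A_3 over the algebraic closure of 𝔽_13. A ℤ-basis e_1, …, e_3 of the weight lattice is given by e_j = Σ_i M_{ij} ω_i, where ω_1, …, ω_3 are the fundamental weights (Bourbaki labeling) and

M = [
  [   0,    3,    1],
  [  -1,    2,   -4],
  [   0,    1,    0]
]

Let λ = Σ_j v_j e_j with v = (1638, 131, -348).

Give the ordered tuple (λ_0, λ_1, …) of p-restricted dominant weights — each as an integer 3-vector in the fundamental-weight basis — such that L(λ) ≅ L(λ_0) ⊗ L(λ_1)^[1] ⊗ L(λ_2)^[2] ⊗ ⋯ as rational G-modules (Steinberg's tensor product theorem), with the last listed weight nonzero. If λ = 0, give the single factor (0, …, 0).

In the fundamental-weight basis, λ has coordinates c = M·v (v = (1638, 131, -348)):
  c_1 = (0)·(1638) + (3)·(131) + (1)·(-348) = 45
  c_2 = (-1)·(1638) + (2)·(131) + (-4)·(-348) = 16
  c_3 = (0)·(1638) + (1)·(131) + (0)·(-348) = 131
Base-13 expansion of each c_i:
  c_1 = 45 = 6·13^0 + 3·13^1
  c_2 = 16 = 3·13^0 + 1·13^1
  c_3 = 131 = 1·13^0 + 10·13^1
p-restricted factor λ_0 = (6, 3, 1)
p-restricted factor λ_1 = (3, 1, 10)

((6, 3, 1), (3, 1, 10))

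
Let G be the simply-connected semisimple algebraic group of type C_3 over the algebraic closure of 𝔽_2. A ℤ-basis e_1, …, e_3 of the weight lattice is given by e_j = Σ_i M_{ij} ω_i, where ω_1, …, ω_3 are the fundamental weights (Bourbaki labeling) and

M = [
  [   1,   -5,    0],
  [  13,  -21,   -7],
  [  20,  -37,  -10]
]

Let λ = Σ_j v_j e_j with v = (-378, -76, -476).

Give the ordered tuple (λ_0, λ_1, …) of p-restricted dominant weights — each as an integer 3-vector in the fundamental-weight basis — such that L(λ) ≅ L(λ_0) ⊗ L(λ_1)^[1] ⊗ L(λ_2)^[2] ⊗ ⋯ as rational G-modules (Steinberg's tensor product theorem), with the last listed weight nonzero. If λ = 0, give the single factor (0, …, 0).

((0, 0, 0), (1, 1, 0), (0, 1, 1), (0, 1, 1))

In the fundamental-weight basis, λ has coordinates c = M·v (v = (-378, -76, -476)):
  c_1 = (1)·(-378) + (-5)·(-76) + (0)·(-476) = 2
  c_2 = (13)·(-378) + (-21)·(-76) + (-7)·(-476) = 14
  c_3 = (20)·(-378) + (-37)·(-76) + (-10)·(-476) = 12
Expand coordinatewise in base 2:
  c_1 = 2 = 0·2^0 + 1·2^1
  c_2 = 14 = 0·2^0 + 1·2^1 + 1·2^2 + 1·2^3
  c_3 = 12 = 0·2^0 + 0·2^1 + 1·2^2 + 1·2^3
Factor λ_0 = (0, 0, 0)
Factor λ_1 = (1, 1, 0)
Factor λ_2 = (0, 1, 1)
Factor λ_3 = (0, 1, 1)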